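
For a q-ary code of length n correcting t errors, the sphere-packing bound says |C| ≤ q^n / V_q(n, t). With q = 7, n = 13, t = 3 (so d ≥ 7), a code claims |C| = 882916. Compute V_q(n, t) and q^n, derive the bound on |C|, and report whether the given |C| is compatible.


V_q(n, t) = 64663, q^n = 96889010407, Hamming bound = 1498368, |C| = 882916 ≤ bound (satisfied).

Step 1: Compute V_q(n, t) = Σ_{j=0}^3 C(n, j) (q−1)^j.
  j = 0: C(13,0)·(6)^0 = 1·1 = 1.
  j = 1: C(13,1)·(6)^1 = 13·6 = 78.
  j = 2: C(13,2)·(6)^2 = 78·36 = 2808.
  j = 3: C(13,3)·(6)^3 = 286·216 = 61776.
  V_q(n, t) = 1 + 78 + 2808 + 61776 = 64663.
Step 2: q^n = 7^13 = 96889010407.
Step 3: Hamming bound ⌊q^n / V_q(n,t)⌋ = ⌊96889010407/64663⌋ = 1498368.
Step 4: Compare |C| = 882916 to 1498368: satisfied.
The claimed |C| lies below the Hamming bound.


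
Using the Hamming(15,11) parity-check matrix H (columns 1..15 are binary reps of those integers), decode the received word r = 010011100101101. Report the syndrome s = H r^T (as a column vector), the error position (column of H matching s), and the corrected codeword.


s = (0, 0, 1, 0)^T, error position = 2, corrected codeword c = 000011100101101

Compute s = H r^T mod 2 one row at a time:
  s_1 = 0 + 0 + 1 + 0 + 1 + 1 + 0 + 1 = 4 ≡ 0 (mod 2).
  s_2 = 0 + 1 + 1 + 1 + 1 + 1 + 0 + 1 = 6 ≡ 0 (mod 2).
  s_3 = 1 + 0 + 1 + 1 + 1 + 0 + 0 + 1 = 5 ≡ 1 (mod 2).
  s_4 = 0 + 0 + 1 + 1 + 0 + 0 + 1 + 1 = 4 ≡ 0 (mod 2).
s = (0, 0, 1, 0)^T — this equals column 2 of H (binary 0010), so error is at position 2.
Correct: flip bit 2 of r = 010011100101101 to get c = 000011100101101.


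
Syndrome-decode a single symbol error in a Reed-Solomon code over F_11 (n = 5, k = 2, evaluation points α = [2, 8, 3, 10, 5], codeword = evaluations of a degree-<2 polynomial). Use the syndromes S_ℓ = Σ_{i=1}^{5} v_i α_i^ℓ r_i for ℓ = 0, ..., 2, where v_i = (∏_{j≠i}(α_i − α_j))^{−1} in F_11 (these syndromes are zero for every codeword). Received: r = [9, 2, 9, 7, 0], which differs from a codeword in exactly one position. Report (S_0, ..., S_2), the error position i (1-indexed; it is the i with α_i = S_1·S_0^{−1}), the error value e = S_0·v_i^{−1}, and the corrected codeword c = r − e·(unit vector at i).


S = (2, 6, 7), error at position 3, error magnitude e = 3, c = [9, 2, 6, 7, 0].

Step 1: column multipliers v_i = (∏_{j≠i}(α_i − α_j))^{−1} mod 11.
  i = 1 (α = 2): (2−8)(2−3)(2−10)(2−5) = (−6)·(−1)·(−8)·(−3) = 144 ≡ 1, so v_1 = 1^{−1} = 1 (mod 11).
  i = 2 (α = 8): (8−2)(8−3)(8−10)(8−5) = 6·5·(−2)·3 = −180 ≡ 7, so v_2 = 7^{−1} = 8 (mod 11).
  i = 3 (α = 3): (3−2)(3−8)(3−10)(3−5) = 1·(−5)·(−7)·(−2) = −70 ≡ 7, so v_3 = 7^{−1} = 8 (mod 11).
  i = 4 (α = 10): (10−2)(10−8)(10−3)(10−5) = 8·2·7·5 = 560 ≡ 10, so v_4 = 10^{−1} = 10 (mod 11).
  i = 5 (α = 5): (5−2)(5−8)(5−3)(5−10) = 3·(−3)·2·(−5) = 90 ≡ 2, so v_5 = 2^{−1} = 6 (mod 11).
  v = [1, 8, 8, 10, 6].
Step 2: syndromes of r = [9, 2, 9, 7, 0] (all sums mod 11).
  S_0 = Σ v_i r_i = 1·9 + 8·2 + 8·9 + 10·7 + 6·0 = 167 ≡ 2.
  S_1 = Σ v_i α_i r_i = 1·2·9 + 8·8·2 + 8·3·9 + 10·10·7 + 6·5·0 = 1062 ≡ 6.
  α_i^2 mod 11 = [4, 9, 9, 1, 3].
  S_2 = Σ v_i α_i^2 r_i = 1·4·9 + 8·9·2 + 8·9·9 + 10·1·7 + 6·3·0 = 898 ≡ 7.
  S = (2, 6, 7) ≠ 0, so r is not a codeword (an error is present).
Step 3: locate the error. For a single error e at position i, S_ℓ = v_i·e·α_i^ℓ, so α_err = S_1/S_0.
  S_0^{−1} = 2^{−1} = 6 (mod 11), so α_err = 6·6 = 36 ≡ 3 = α_3. Error position i = 3.
  Consistency check: S_2/S_1 = 7·2 = 14 ≡ 3 = α_err ✓ (single-error assumption holds).
Step 4: error magnitude e = S_0/v_3 = S_0·∏_{j≠3}(α_3 − α_j) = 2·7 = 14 ≡ 3 (mod 11).
Step 5: correct position 3: c_3 = r_3 − e = 9 − 3 ≡ 6 (mod 11). Hence c = [9, 2, 6, 7, 0].
  Check: interpolating c through the α_i gives m(x) = 4 + 8·x (degree < 2) with m(α_i) = c_i for every i, so c is indeed a codeword.


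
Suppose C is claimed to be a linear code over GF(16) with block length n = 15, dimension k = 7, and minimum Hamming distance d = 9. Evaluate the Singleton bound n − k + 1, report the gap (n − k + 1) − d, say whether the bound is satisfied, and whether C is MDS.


Singleton RHS = n − k + 1 = 9, slack = 0, bound satisfied, MDS.

Singleton bound: d ≤ n − k + 1.
Here n = 15, k = 7, so n − k + 1 = 9.
Given d = 9, check d ≤ 9: YES.
Slack = (n − k + 1) − d = 0.
The code is MDS (slack = 0).
Description: the claimed parameters are [15, 7, 9]_16; such a code would be MDS (meets Singleton bound).


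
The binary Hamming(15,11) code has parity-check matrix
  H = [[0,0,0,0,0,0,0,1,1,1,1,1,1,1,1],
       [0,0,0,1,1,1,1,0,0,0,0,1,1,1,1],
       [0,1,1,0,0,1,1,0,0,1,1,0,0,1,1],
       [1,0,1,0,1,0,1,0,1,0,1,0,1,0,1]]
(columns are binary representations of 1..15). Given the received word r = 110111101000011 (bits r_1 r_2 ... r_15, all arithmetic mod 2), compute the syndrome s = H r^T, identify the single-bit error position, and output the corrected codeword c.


s = (1, 0, 1, 1)^T, error position = 11, corrected codeword c = 110111101010011

Compute s = H r^T mod 2 one row at a time:
  s_1 = 0 + 1 + 0 + 0 + 0 + 0 + 1 + 1 = 3 ≡ 1 (mod 2).
  s_2 = 1 + 1 + 1 + 1 + 0 + 0 + 1 + 1 = 6 ≡ 0 (mod 2).
  s_3 = 1 + 0 + 1 + 1 + 0 + 0 + 1 + 1 = 5 ≡ 1 (mod 2).
  s_4 = 1 + 0 + 1 + 1 + 1 + 0 + 0 + 1 = 5 ≡ 1 (mod 2).
s = (1, 0, 1, 1)^T — this equals column 11 of H (binary 1011), so error is at position 11.
Correct: flip bit 11 of r = 110111101000011 to get c = 110111101010011.


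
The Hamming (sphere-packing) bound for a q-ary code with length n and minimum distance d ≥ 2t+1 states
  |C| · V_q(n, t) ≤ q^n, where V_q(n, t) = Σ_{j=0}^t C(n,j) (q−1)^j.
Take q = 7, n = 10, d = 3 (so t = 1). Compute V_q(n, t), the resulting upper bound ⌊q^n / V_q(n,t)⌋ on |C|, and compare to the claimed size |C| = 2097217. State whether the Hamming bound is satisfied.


V_q(n, t) = 61, q^n = 282475249, Hamming bound = 4630741, |C| = 2097217 ≤ bound (satisfied).

Step 1: Compute V_q(n, t) = Σ_{j=0}^1 C(n, j) (q−1)^j.
  j = 0: C(10,0)·(6)^0 = 1·1 = 1.
  j = 1: C(10,1)·(6)^1 = 10·6 = 60.
  V_q(n, t) = 1 + 60 = 61.
Step 2: q^n = 7^10 = 282475249.
Step 3: Hamming bound ⌊q^n / V_q(n,t)⌋ = ⌊282475249/61⌋ = 4630741.
Step 4: Compare |C| = 2097217 to 4630741: satisfied.
The claimed |C| lies below the Hamming bound.


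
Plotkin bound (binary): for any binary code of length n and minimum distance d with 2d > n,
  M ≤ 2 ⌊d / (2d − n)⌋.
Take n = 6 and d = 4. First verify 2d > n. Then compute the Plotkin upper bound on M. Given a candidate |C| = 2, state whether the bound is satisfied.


Plotkin bound M ≤ 4; given |C| = 2 ≤ bound (satisfied).

Check applicability: 2d = 8, n = 6.
2d − n = 2 > 0, so Plotkin applies.
Compute d/(2d−n) = 4/2 ≈ 2.0000.
⌊d/(2d−n)⌋ = 2.
Plotkin bound: M ≤ 2·2 = 4.
Given |C| = 2, check: satisfied.
This |C| is below the Plotkin bound.


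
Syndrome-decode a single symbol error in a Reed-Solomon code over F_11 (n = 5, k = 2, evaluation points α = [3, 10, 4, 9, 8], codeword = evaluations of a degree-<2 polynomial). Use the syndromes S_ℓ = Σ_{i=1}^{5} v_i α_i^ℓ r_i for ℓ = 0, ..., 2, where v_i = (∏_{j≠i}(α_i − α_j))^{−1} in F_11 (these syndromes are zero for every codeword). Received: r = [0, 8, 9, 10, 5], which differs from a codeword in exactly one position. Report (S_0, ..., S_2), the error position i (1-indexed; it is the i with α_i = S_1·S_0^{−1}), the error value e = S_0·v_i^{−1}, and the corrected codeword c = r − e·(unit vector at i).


S = (10, 3, 2), error at position 5, error magnitude e = 4, c = [0, 8, 9, 10, 1].

Step 1: column multipliers v_i = (∏_{j≠i}(α_i − α_j))^{−1} mod 11.
  i = 1 (α = 3): (3−10)(3−4)(3−9)(3−8) = (−7)·(−1)·(−6)·(−5) = 210 ≡ 1, so v_1 = 1^{−1} = 1 (mod 11).
  i = 2 (α = 10): (10−3)(10−4)(10−9)(10−8) = 7·6·1·2 = 84 ≡ 7, so v_2 = 7^{−1} = 8 (mod 11).
  i = 3 (α = 4): (4−3)(4−10)(4−9)(4−8) = 1·(−6)·(−5)·(−4) = −120 ≡ 1, so v_3 = 1^{−1} = 1 (mod 11).
  i = 4 (α = 9): (9−3)(9−10)(9−4)(9−8) = 6·(−1)·5·1 = −30 ≡ 3, so v_4 = 3^{−1} = 4 (mod 11).
  i = 5 (α = 8): (8−3)(8−10)(8−4)(8−9) = 5·(−2)·4·(−1) = 40 ≡ 7, so v_5 = 7^{−1} = 8 (mod 11).
  v = [1, 8, 1, 4, 8].
Step 2: syndromes of r = [0, 8, 9, 10, 5] (all sums mod 11).
  S_0 = Σ v_i r_i = 1·0 + 8·8 + 1·9 + 4·10 + 8·5 = 153 ≡ 10.
  S_1 = Σ v_i α_i r_i = 1·3·0 + 8·10·8 + 1·4·9 + 4·9·10 + 8·8·5 = 1356 ≡ 3.
  α_i^2 mod 11 = [9, 1, 5, 4, 9].
  S_2 = Σ v_i α_i^2 r_i = 1·9·0 + 8·1·8 + 1·5·9 + 4·4·10 + 8·9·5 = 629 ≡ 2.
  S = (10, 3, 2) ≠ 0, so r is not a codeword (an error is present).
Step 3: locate the error. For a single error e at position i, S_ℓ = v_i·e·α_i^ℓ, so α_err = S_1/S_0.
  S_0^{−1} = 10^{−1} = 10 (mod 11), so α_err = 3·10 = 30 ≡ 8 = α_5. Error position i = 5.
  Consistency check: S_2/S_1 = 2·4 = 8 ≡ 8 = α_err ✓ (single-error assumption holds).
Step 4: error magnitude e = S_0/v_5 = S_0·∏_{j≠5}(α_5 − α_j) = 10·7 = 70 ≡ 4 (mod 11).
Step 5: correct position 5: c_5 = r_5 − e = 5 − 4 ≡ 1 (mod 11). Hence c = [0, 8, 9, 10, 1].
  Check: interpolating c through the α_i gives m(x) = 6 + 9·x (degree < 2) with m(α_i) = c_i for every i, so c is indeed a codeword.


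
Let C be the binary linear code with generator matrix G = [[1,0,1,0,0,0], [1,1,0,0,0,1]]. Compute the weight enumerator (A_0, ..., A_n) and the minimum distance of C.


Weight distribution: A_0 = 1, A_2 = 1, A_3 = 2. Minimum distance d = 2.

Enumerate all 2^2 = 4 messages m ∈ F_2^2.
For each, compute codeword c = mG in F_2^6, then tally its weight.
  m = 00 → c = 000000, weight = 0.
  m = 10 → c = 101000, weight = 2.
  m = 01 → c = 110001, weight = 3.
  m = 11 → c = 011001, weight = 3.
Tally weights:
  weight 0: 1 codewords.
  weight 2: 1 codewords.
  weight 3: 2 codewords.
Minimum distance d = smallest w > 0 with A_w > 0 = 2.
Sanity: Σ A_w = 4 = 2^2 = 4 ✓.


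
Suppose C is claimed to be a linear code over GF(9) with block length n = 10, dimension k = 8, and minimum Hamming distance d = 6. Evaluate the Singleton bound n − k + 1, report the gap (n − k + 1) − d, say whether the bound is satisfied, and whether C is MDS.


Singleton RHS = n − k + 1 = 3, slack = -3, bound violated (no such code; not MDS).

Singleton bound: d ≤ n − k + 1.
Here n = 10, k = 8, so n − k + 1 = 3.
Given d = 6, check d ≤ 3: NO.
Slack = (n − k + 1) − d = -3.
The slack is negative: d = 6 exceeds n − k + 1 = 3 by 3, so the Singleton bound is violated and no linear [10, 8, 6]_9 code can exist. In particular it is not MDS (MDS requires d = n − k + 1 exactly).
Description: the claimed parameters are [10, 8, 6]_9; such a code would be impossible (violates the Singleton bound).


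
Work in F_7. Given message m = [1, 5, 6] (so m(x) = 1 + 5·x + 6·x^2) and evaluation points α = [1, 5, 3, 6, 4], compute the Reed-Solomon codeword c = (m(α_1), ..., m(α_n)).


c = [5, 1, 0, 2, 5]

Message polynomial: m(x) = 1 + 5·x + 6·x^2 (mod 7).
For each evaluation point α_i, compute m(α_i) mod 7:
  α_1 = 1: Horner steps 6 → 4 → 5, so m(1) = 5.
  α_2 = 5: Horner steps 6 → 0 → 1, so m(5) = 1.
  α_3 = 3: Horner steps 6 → 2 → 0, so m(3) = 0.
  α_4 = 6: Horner steps 6 → 6 → 2, so m(6) = 2.
  α_5 = 4: Horner steps 6 → 1 → 5, so m(4) = 5.
Codeword c = [5, 1, 0, 2, 5] ∈ F_7^5.


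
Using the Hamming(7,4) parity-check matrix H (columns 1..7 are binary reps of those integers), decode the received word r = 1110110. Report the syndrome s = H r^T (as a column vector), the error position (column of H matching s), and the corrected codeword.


s = (0, 1, 1)^T, error position = 3, corrected codeword c = 1100110

Compute s = H r^T mod 2 one row at a time:
  s_1 = 0 + 1 + 1 + 0 = 2 ≡ 0 (mod 2).
  s_2 = 1 + 1 + 1 + 0 = 3 ≡ 1 (mod 2).
  s_3 = 1 + 1 + 1 + 0 = 3 ≡ 1 (mod 2).
s = (0, 1, 1)^T — this equals column 3 of H (binary 011), so error is at position 3.
Correct: flip bit 3 of r = 1110110 to get c = 1100110.


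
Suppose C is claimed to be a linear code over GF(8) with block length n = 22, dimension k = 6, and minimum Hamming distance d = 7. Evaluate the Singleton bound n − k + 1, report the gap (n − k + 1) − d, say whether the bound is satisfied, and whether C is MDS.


Singleton RHS = n − k + 1 = 17, slack = 10, bound satisfied, not MDS.

Singleton bound: d ≤ n − k + 1.
Here n = 22, k = 6, so n − k + 1 = 17.
Given d = 7, check d ≤ 17: YES.
Slack = (n − k + 1) − d = 10.
The code is NOT MDS (slack = 10 > 0).
Description: the claimed parameters are [22, 6, 7]_8; such a code would be non-MDS.


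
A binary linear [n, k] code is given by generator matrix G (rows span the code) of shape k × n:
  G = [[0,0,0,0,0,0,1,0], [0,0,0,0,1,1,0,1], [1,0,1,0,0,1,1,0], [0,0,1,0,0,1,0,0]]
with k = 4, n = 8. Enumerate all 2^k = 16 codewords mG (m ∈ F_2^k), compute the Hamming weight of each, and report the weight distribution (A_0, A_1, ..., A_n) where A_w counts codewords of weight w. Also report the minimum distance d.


Weight distribution: A_0 = 1, A_1 = 2, A_2 = 2, A_3 = 4, A_4 = 5, A_5 = 2. Minimum distance d = 1.

Enumerate all 2^4 = 16 messages m ∈ F_2^4.
For each, compute codeword c = mG in F_2^8, then tally its weight.
  m = 0000 → c = 00000000, weight = 0.
  m = 1000 → c = 00000010, weight = 1.
  m = 0100 → c = 00001101, weight = 3.
  m = 1100 → c = 00001111, weight = 4.
  m = 0010 → c = 10100110, weight = 4.
  m = 1010 → c = 10100100, weight = 3.
  m = 0110 → c = 10101011, weight = 5.
  m = 1110 → c = 10101001, weight = 4.
  m = 0001 → c = 00100100, weight = 2.
  m = 1001 → c = 00100110, weight = 3.
  m = 0101 → c = 00101001, weight = 3.
  m = 1101 → c = 00101011, weight = 4.
  m = 0011 → c = 10000010, weight = 2.
  m = 1011 → c = 10000000, weight = 1.
  m = 0111 → c = 10001111, weight = 5.
  m = 1111 → c = 10001101, weight = 4.
Tally weights:
  weight 0: 1 codewords.
  weight 1: 2 codewords.
  weight 2: 2 codewords.
  weight 3: 4 codewords.
  weight 4: 5 codewords.
  weight 5: 2 codewords.
Minimum distance d = smallest w > 0 with A_w > 0 = 1.
Sanity: Σ A_w = 16 = 2^4 = 16 ✓.


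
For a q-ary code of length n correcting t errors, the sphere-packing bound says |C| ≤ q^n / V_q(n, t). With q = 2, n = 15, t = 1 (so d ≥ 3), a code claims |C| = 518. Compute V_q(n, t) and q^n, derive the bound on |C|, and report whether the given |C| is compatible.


V_q(n, t) = 16, q^n = 32768, Hamming bound = 2048, |C| = 518 ≤ bound (satisfied).

Step 1: Compute V_q(n, t) = Σ_{j=0}^1 C(n, j) (q−1)^j.
  j = 0: C(15,0)·(1)^0 = 1·1 = 1.
  j = 1: C(15,1)·(1)^1 = 15·1 = 15.
  V_q(n, t) = 1 + 15 = 16.
Step 2: q^n = 2^15 = 32768.
Step 3: Hamming bound ⌊q^n / V_q(n,t)⌋ = ⌊32768/16⌋ = 2048.
Step 4: Compare |C| = 518 to 2048: satisfied.
The claimed |C| lies below the Hamming bound.


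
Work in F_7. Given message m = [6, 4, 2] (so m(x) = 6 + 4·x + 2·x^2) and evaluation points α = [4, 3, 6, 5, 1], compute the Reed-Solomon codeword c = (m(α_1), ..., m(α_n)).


c = [5, 1, 4, 6, 5]

Message polynomial: m(x) = 6 + 4·x + 2·x^2 (mod 7).
For each evaluation point α_i, compute m(α_i) mod 7:
  α_1 = 4: Horner steps 2 → 5 → 5, so m(4) = 5.
  α_2 = 3: Horner steps 2 → 3 → 1, so m(3) = 1.
  α_3 = 6: Horner steps 2 → 2 → 4, so m(6) = 4.
  α_4 = 5: Horner steps 2 → 0 → 6, so m(5) = 6.
  α_5 = 1: Horner steps 2 → 6 → 5, so m(1) = 5.
Codeword c = [5, 1, 4, 6, 5] ∈ F_7^5.


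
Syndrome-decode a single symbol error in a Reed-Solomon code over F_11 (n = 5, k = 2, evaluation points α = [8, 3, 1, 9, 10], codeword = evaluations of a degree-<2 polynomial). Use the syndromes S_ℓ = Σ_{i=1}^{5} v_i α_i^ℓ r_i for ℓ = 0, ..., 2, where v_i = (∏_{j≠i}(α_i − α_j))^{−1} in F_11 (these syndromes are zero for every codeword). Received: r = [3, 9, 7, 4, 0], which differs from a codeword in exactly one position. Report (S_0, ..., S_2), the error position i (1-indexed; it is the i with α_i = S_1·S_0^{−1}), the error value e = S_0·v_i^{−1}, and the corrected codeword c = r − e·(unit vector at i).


S = (10, 1, 10), error at position 5, error magnitude e = 6, c = [3, 9, 7, 4, 5].

Step 1: column multipliers v_i = (∏_{j≠i}(α_i − α_j))^{−1} mod 11.
  i = 1 (α = 8): (8−3)(8−1)(8−9)(8−10) = 5·7·(−1)·(−2) = 70 ≡ 4, so v_1 = 4^{−1} = 3 (mod 11).
  i = 2 (α = 3): (3−8)(3−1)(3−9)(3−10) = (−5)·2·(−6)·(−7) = −420 ≡ 9, so v_2 = 9^{−1} = 5 (mod 11).
  i = 3 (α = 1): (1−8)(1−3)(1−9)(1−10) = (−7)·(−2)·(−8)·(−9) = 1008 ≡ 7, so v_3 = 7^{−1} = 8 (mod 11).
  i = 4 (α = 9): (9−8)(9−3)(9−1)(9−10) = 1·6·8·(−1) = −48 ≡ 7, so v_4 = 7^{−1} = 8 (mod 11).
  i = 5 (α = 10): (10−8)(10−3)(10−1)(10−9) = 2·7·9·1 = 126 ≡ 5, so v_5 = 5^{−1} = 9 (mod 11).
  v = [3, 5, 8, 8, 9].
Step 2: syndromes of r = [3, 9, 7, 4, 0] (all sums mod 11).
  S_0 = Σ v_i r_i = 3·3 + 5·9 + 8·7 + 8·4 + 9·0 = 142 ≡ 10.
  S_1 = Σ v_i α_i r_i = 3·8·3 + 5·3·9 + 8·1·7 + 8·9·4 + 9·10·0 = 551 ≡ 1.
  α_i^2 mod 11 = [9, 9, 1, 4, 1].
  S_2 = Σ v_i α_i^2 r_i = 3·9·3 + 5·9·9 + 8·1·7 + 8·4·4 + 9·1·0 = 670 ≡ 10.
  S = (10, 1, 10) ≠ 0, so r is not a codeword (an error is present).
Step 3: locate the error. For a single error e at position i, S_ℓ = v_i·e·α_i^ℓ, so α_err = S_1/S_0.
  S_0^{−1} = 10^{−1} = 10 (mod 11), so α_err = 1·10 = 10 ≡ 10 = α_5. Error position i = 5.
  Consistency check: S_2/S_1 = 10·1 = 10 ≡ 10 = α_err ✓ (single-error assumption holds).
Step 4: error magnitude e = S_0/v_5 = S_0·∏_{j≠5}(α_5 − α_j) = 10·5 = 50 ≡ 6 (mod 11).
Step 5: correct position 5: c_5 = r_5 − e = 0 − 6 ≡ 5 (mod 11). Hence c = [3, 9, 7, 4, 5].
  Check: interpolating c through the α_i gives m(x) = 6 + 1·x (degree < 2) with m(α_i) = c_i for every i, so c is indeed a codeword.


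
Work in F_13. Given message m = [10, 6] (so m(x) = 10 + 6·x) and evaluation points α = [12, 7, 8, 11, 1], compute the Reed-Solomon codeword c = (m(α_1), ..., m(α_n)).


c = [4, 0, 6, 11, 3]

Message polynomial: m(x) = 10 + 6·x (mod 13).
For each evaluation point α_i, compute m(α_i) mod 13:
  α_1 = 12: Horner steps 6 → 4, so m(12) = 4.
  α_2 = 7: Horner steps 6 → 0, so m(7) = 0.
  α_3 = 8: Horner steps 6 → 6, so m(8) = 6.
  α_4 = 11: Horner steps 6 → 11, so m(11) = 11.
  α_5 = 1: Horner steps 6 → 3, so m(1) = 3.
Codeword c = [4, 0, 6, 11, 3] ∈ F_13^5.


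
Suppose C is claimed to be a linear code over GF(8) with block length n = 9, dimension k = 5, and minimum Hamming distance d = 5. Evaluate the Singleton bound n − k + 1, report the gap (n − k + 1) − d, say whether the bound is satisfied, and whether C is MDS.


Singleton RHS = n − k + 1 = 5, slack = 0, bound satisfied, MDS.

Singleton bound: d ≤ n − k + 1.
Here n = 9, k = 5, so n − k + 1 = 5.
Given d = 5, check d ≤ 5: YES.
Slack = (n − k + 1) − d = 0.
The code is MDS (slack = 0).
Description: the claimed parameters are [9, 5, 5]_8; such a code would be MDS (meets Singleton bound).


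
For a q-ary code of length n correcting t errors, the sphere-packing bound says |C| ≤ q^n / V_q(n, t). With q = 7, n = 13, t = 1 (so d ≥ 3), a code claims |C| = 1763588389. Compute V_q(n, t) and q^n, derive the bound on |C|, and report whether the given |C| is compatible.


V_q(n, t) = 79, q^n = 96889010407, Hamming bound = 1226443169, |C| = 1763588389 > bound (violated).

Step 1: Compute V_q(n, t) = Σ_{j=0}^1 C(n, j) (q−1)^j.
  j = 0: C(13,0)·(6)^0 = 1·1 = 1.
  j = 1: C(13,1)·(6)^1 = 13·6 = 78.
  V_q(n, t) = 1 + 78 = 79.
Step 2: q^n = 7^13 = 96889010407.
Step 3: Hamming bound ⌊q^n / V_q(n,t)⌋ = ⌊96889010407/79⌋ = 1226443169.
Step 4: Compare |C| = 1763588389 to 1226443169: violated.
The claimed |C| lies above the Hamming bound, so no 7-ary code of length 13 with d ≥ 3 can have 1763588389 codewords.


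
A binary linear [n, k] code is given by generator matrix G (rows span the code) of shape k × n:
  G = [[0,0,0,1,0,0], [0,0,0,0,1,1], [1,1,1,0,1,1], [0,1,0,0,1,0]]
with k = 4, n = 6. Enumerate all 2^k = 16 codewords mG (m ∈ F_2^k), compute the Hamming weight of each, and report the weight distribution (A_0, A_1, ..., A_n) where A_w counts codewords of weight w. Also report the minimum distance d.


Weight distribution: A_0 = 1, A_1 = 1, A_2 = 3, A_3 = 6, A_4 = 3, A_5 = 1, A_6 = 1. Minimum distance d = 1.

Enumerate all 2^4 = 16 messages m ∈ F_2^4.
For each, compute codeword c = mG in F_2^6, then tally its weight.
  m = 0000 → c = 000000, weight = 0.
  m = 1000 → c = 000100, weight = 1.
  m = 0100 → c = 000011, weight = 2.
  m = 1100 → c = 000111, weight = 3.
  m = 0010 → c = 111011, weight = 5.
  m = 1010 → c = 111111, weight = 6.
  m = 0110 → c = 111000, weight = 3.
  m = 1110 → c = 111100, weight = 4.
  m = 0001 → c = 010010, weight = 2.
  m = 1001 → c = 010110, weight = 3.
  m = 0101 → c = 010001, weight = 2.
  m = 1101 → c = 010101, weight = 3.
  m = 0011 → c = 101001, weight = 3.
  m = 1011 → c = 101101, weight = 4.
  m = 0111 → c = 101010, weight = 3.
  m = 1111 → c = 101110, weight = 4.
Tally weights:
  weight 0: 1 codewords.
  weight 1: 1 codewords.
  weight 2: 3 codewords.
  weight 3: 6 codewords.
  weight 4: 3 codewords.
  weight 5: 1 codewords.
  weight 6: 1 codewords.
Minimum distance d = smallest w > 0 with A_w > 0 = 1.
Sanity: Σ A_w = 16 = 2^4 = 16 ✓.


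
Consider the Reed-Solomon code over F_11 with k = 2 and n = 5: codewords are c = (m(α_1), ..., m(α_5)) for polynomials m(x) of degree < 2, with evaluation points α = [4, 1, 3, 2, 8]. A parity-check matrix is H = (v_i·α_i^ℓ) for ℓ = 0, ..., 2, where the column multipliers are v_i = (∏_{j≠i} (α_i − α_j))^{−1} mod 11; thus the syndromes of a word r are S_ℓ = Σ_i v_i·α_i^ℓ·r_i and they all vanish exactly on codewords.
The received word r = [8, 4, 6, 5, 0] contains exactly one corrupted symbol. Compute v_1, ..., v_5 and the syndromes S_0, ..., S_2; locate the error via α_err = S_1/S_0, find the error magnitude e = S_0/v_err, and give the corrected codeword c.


S = (5, 9, 3), error at position 1, error magnitude e = 1, c = [7, 4, 6, 5, 0].

Step 1: column multipliers v_i = (∏_{j≠i}(α_i − α_j))^{−1} mod 11.
  i = 1 (α = 4): (4−1)(4−3)(4−2)(4−8) = 3·1·2·(−4) = −24 ≡ 9, so v_1 = 9^{−1} = 5 (mod 11).
  i = 2 (α = 1): (1−4)(1−3)(1−2)(1−8) = (−3)·(−2)·(−1)·(−7) = 42 ≡ 9, so v_2 = 9^{−1} = 5 (mod 11).
  i = 3 (α = 3): (3−4)(3−1)(3−2)(3−8) = (−1)·2·1·(−5) = 10 ≡ 10, so v_3 = 10^{−1} = 10 (mod 11).
  i = 4 (α = 2): (2−4)(2−1)(2−3)(2−8) = (−2)·1·(−1)·(−6) = −12 ≡ 10, so v_4 = 10^{−1} = 10 (mod 11).
  i = 5 (α = 8): (8−4)(8−1)(8−3)(8−2) = 4·7·5·6 = 840 ≡ 4, so v_5 = 4^{−1} = 3 (mod 11).
  v = [5, 5, 10, 10, 3].
Step 2: syndromes of r = [8, 4, 6, 5, 0] (all sums mod 11).
  S_0 = Σ v_i r_i = 5·8 + 5·4 + 10·6 + 10·5 + 3·0 = 170 ≡ 5.
  S_1 = Σ v_i α_i r_i = 5·4·8 + 5·1·4 + 10·3·6 + 10·2·5 + 3·8·0 = 460 ≡ 9.
  α_i^2 mod 11 = [5, 1, 9, 4, 9].
  S_2 = Σ v_i α_i^2 r_i = 5·5·8 + 5·1·4 + 10·9·6 + 10·4·5 + 3·9·0 = 960 ≡ 3.
  S = (5, 9, 3) ≠ 0, so r is not a codeword (an error is present).
Step 3: locate the error. For a single error e at position i, S_ℓ = v_i·e·α_i^ℓ, so α_err = S_1/S_0.
  S_0^{−1} = 5^{−1} = 9 (mod 11), so α_err = 9·9 = 81 ≡ 4 = α_1. Error position i = 1.
  Consistency check: S_2/S_1 = 3·5 = 15 ≡ 4 = α_err ✓ (single-error assumption holds).
Step 4: error magnitude e = S_0/v_1 = S_0·∏_{j≠1}(α_1 − α_j) = 5·9 = 45 ≡ 1 (mod 11).
Step 5: correct position 1: c_1 = r_1 − e = 8 − 1 ≡ 7 (mod 11). Hence c = [7, 4, 6, 5, 0].
  Check: interpolating c through the α_i gives m(x) = 3 + 1·x (degree < 2) with m(α_i) = c_i for every i, so c is indeed a codeword.


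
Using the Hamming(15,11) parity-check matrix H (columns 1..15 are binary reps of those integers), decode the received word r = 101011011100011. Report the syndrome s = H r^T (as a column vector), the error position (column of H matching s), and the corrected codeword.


s = (1, 0, 1, 1)^T, error position = 11, corrected codeword c = 101011011110011

Compute s = H r^T mod 2 one row at a time:
  s_1 = 1 + 1 + 1 + 0 + 0 + 0 + 1 + 1 = 5 ≡ 1 (mod 2).
  s_2 = 0 + 1 + 1 + 0 + 0 + 0 + 1 + 1 = 4 ≡ 0 (mod 2).
  s_3 = 0 + 1 + 1 + 0 + 1 + 0 + 1 + 1 = 5 ≡ 1 (mod 2).
  s_4 = 1 + 1 + 1 + 0 + 1 + 0 + 0 + 1 = 5 ≡ 1 (mod 2).
s = (1, 0, 1, 1)^T — this equals column 11 of H (binary 1011), so error is at position 11.
Correct: flip bit 11 of r = 101011011100011 to get c = 101011011110011.


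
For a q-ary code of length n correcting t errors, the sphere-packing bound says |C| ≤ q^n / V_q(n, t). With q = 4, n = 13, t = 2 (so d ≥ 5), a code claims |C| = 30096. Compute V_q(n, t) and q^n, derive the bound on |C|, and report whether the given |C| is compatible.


V_q(n, t) = 742, q^n = 67108864, Hamming bound = 90443, |C| = 30096 ≤ bound (satisfied).

Step 1: Compute V_q(n, t) = Σ_{j=0}^2 C(n, j) (q−1)^j.
  j = 0: C(13,0)·(3)^0 = 1·1 = 1.
  j = 1: C(13,1)·(3)^1 = 13·3 = 39.
  j = 2: C(13,2)·(3)^2 = 78·9 = 702.
  V_q(n, t) = 1 + 39 + 702 = 742.
Step 2: q^n = 4^13 = 67108864.
Step 3: Hamming bound ⌊q^n / V_q(n,t)⌋ = ⌊67108864/742⌋ = 90443.
Step 4: Compare |C| = 30096 to 90443: satisfied.
The claimed |C| lies below the Hamming bound.


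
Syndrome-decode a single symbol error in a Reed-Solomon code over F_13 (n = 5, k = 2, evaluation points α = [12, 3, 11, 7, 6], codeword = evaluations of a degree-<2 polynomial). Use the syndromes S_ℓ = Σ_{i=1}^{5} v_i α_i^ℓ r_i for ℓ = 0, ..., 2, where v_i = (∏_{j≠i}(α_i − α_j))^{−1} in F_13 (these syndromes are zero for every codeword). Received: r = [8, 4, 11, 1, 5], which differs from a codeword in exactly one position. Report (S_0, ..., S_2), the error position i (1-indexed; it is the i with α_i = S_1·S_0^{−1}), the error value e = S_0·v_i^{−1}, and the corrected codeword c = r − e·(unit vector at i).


S = (4, 9, 4), error at position 1, error magnitude e = 1, c = [7, 4, 11, 1, 5].

Step 1: column multipliers v_i = (∏_{j≠i}(α_i − α_j))^{−1} mod 13.
  i = 1 (α = 12): (12−3)(12−11)(12−7)(12−6) = 9·1·5·6 = 270 ≡ 10, so v_1 = 10^{−1} = 4 (mod 13).
  i = 2 (α = 3): (3−12)(3−11)(3−7)(3−6) = (−9)·(−8)·(−4)·(−3) = 864 ≡ 6, so v_2 = 6^{−1} = 11 (mod 13).
  i = 3 (α = 11): (11−12)(11−3)(11−7)(11−6) = (−1)·8·4·5 = −160 ≡ 9, so v_3 = 9^{−1} = 3 (mod 13).
  i = 4 (α = 7): (7−12)(7−3)(7−11)(7−6) = (−5)·4·(−4)·1 = 80 ≡ 2, so v_4 = 2^{−1} = 7 (mod 13).
  i = 5 (α = 6): (6−12)(6−3)(6−11)(6−7) = (−6)·3·(−5)·(−1) = −90 ≡ 1, so v_5 = 1^{−1} = 1 (mod 13).
  v = [4, 11, 3, 7, 1].
Step 2: syndromes of r = [8, 4, 11, 1, 5] (all sums mod 13).
  S_0 = Σ v_i r_i = 4·8 + 11·4 + 3·11 + 7·1 + 1·5 = 121 ≡ 4.
  S_1 = Σ v_i α_i r_i = 4·12·8 + 11·3·4 + 3·11·11 + 7·7·1 + 1·6·5 = 958 ≡ 9.
  α_i^2 mod 13 = [1, 9, 4, 10, 10].
  S_2 = Σ v_i α_i^2 r_i = 4·1·8 + 11·9·4 + 3·4·11 + 7·10·1 + 1·10·5 = 680 ≡ 4.
  S = (4, 9, 4) ≠ 0, so r is not a codeword (an error is present).
Step 3: locate the error. For a single error e at position i, S_ℓ = v_i·e·α_i^ℓ, so α_err = S_1/S_0.
  S_0^{−1} = 4^{−1} = 10 (mod 13), so α_err = 9·10 = 90 ≡ 12 = α_1. Error position i = 1.
  Consistency check: S_2/S_1 = 4·3 = 12 ≡ 12 = α_err ✓ (single-error assumption holds).
Step 4: error magnitude e = S_0/v_1 = S_0·∏_{j≠1}(α_1 − α_j) = 4·10 = 40 ≡ 1 (mod 13).
Step 5: correct position 1: c_1 = r_1 − e = 8 − 1 ≡ 7 (mod 13). Hence c = [7, 4, 11, 1, 5].
  Check: interpolating c through the α_i gives m(x) = 3 + 9·x (degree < 2) with m(α_i) = c_i for every i, so c is indeed a codeword.


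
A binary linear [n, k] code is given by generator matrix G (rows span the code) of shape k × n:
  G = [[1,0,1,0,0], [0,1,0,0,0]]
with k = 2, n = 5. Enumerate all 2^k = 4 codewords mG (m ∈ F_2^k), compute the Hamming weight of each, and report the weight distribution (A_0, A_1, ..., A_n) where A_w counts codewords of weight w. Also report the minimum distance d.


Weight distribution: A_0 = 1, A_1 = 1, A_2 = 1, A_3 = 1. Minimum distance d = 1.

Enumerate all 2^2 = 4 messages m ∈ F_2^2.
For each, compute codeword c = mG in F_2^5, then tally its weight.
  m = 00 → c = 00000, weight = 0.
  m = 10 → c = 10100, weight = 2.
  m = 01 → c = 01000, weight = 1.
  m = 11 → c = 11100, weight = 3.
Tally weights:
  weight 0: 1 codewords.
  weight 1: 1 codewords.
  weight 2: 1 codewords.
  weight 3: 1 codewords.
Minimum distance d = smallest w > 0 with A_w > 0 = 1.
Sanity: Σ A_w = 4 = 2^2 = 4 ✓.


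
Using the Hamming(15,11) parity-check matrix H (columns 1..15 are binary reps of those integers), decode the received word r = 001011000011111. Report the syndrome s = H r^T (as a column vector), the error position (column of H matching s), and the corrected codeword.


s = (1, 0, 1, 1)^T, error position = 11, corrected codeword c = 001011000001111

Compute s = H r^T mod 2 one row at a time:
  s_1 = 0 + 0 + 0 + 1 + 1 + 1 + 1 + 1 = 5 ≡ 1 (mod 2).
  s_2 = 0 + 1 + 1 + 0 + 1 + 1 + 1 + 1 = 6 ≡ 0 (mod 2).
  s_3 = 0 + 1 + 1 + 0 + 0 + 1 + 1 + 1 = 5 ≡ 1 (mod 2).
  s_4 = 0 + 1 + 1 + 0 + 0 + 1 + 1 + 1 = 5 ≡ 1 (mod 2).
s = (1, 0, 1, 1)^T — this equals column 11 of H (binary 1011), so error is at position 11.
Correct: flip bit 11 of r = 001011000011111 to get c = 001011000001111.


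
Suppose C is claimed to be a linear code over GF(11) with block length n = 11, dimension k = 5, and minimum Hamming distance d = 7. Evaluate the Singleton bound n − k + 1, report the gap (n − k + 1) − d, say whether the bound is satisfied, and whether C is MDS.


Singleton RHS = n − k + 1 = 7, slack = 0, bound satisfied, MDS.

Singleton bound: d ≤ n − k + 1.
Here n = 11, k = 5, so n − k + 1 = 7.
Given d = 7, check d ≤ 7: YES.
Slack = (n − k + 1) − d = 0.
The code is MDS (slack = 0).
Description: the claimed parameters are [11, 5, 7]_11; such a code would be MDS (meets Singleton bound).


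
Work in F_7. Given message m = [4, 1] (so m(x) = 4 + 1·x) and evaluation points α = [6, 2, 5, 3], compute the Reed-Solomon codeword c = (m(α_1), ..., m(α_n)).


c = [3, 6, 2, 0]

Message polynomial: m(x) = 4 + 1·x (mod 7).
For each evaluation point α_i, compute m(α_i) mod 7:
  α_1 = 6: Horner steps 1 → 3, so m(6) = 3.
  α_2 = 2: Horner steps 1 → 6, so m(2) = 6.
  α_3 = 5: Horner steps 1 → 2, so m(5) = 2.
  α_4 = 3: Horner steps 1 → 0, so m(3) = 0.
Codeword c = [3, 6, 2, 0] ∈ F_7^4.


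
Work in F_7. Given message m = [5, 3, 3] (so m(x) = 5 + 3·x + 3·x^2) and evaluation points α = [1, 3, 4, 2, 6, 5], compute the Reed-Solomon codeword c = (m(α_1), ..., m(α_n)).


c = [4, 6, 2, 2, 5, 4]

Message polynomial: m(x) = 5 + 3·x + 3·x^2 (mod 7).
For each evaluation point α_i, compute m(α_i) mod 7:
  α_1 = 1: Horner steps 3 → 6 → 4, so m(1) = 4.
  α_2 = 3: Horner steps 3 → 5 → 6, so m(3) = 6.
  α_3 = 4: Horner steps 3 → 1 → 2, so m(4) = 2.
  α_4 = 2: Horner steps 3 → 2 → 2, so m(2) = 2.
  α_5 = 6: Horner steps 3 → 0 → 5, so m(6) = 5.
  α_6 = 5: Horner steps 3 → 4 → 4, so m(5) = 4.
Codeword c = [4, 6, 2, 2, 5, 4] ∈ F_7^6.


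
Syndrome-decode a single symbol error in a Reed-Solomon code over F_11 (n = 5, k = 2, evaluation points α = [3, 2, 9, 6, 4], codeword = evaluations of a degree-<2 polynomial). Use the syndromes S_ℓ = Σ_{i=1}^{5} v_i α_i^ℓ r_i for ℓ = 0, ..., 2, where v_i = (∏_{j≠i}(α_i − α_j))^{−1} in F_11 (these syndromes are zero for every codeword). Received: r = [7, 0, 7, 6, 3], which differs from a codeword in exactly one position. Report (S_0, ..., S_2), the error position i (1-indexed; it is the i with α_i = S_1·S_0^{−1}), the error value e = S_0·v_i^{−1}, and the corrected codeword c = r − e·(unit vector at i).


S = (8, 6, 10), error at position 3, error magnitude e = 2, c = [7, 0, 5, 6, 3].

Step 1: column multipliers v_i = (∏_{j≠i}(α_i − α_j))^{−1} mod 11.
  i = 1 (α = 3): (3−2)(3−9)(3−6)(3−4) = 1·(−6)·(−3)·(−1) = −18 ≡ 4, so v_1 = 4^{−1} = 3 (mod 11).
  i = 2 (α = 2): (2−3)(2−9)(2−6)(2−4) = (−1)·(−7)·(−4)·(−2) = 56 ≡ 1, so v_2 = 1^{−1} = 1 (mod 11).
  i = 3 (α = 9): (9−3)(9−2)(9−6)(9−4) = 6·7·3·5 = 630 ≡ 3, so v_3 = 3^{−1} = 4 (mod 11).
  i = 4 (α = 6): (6−3)(6−2)(6−9)(6−4) = 3·4·(−3)·2 = −72 ≡ 5, so v_4 = 5^{−1} = 9 (mod 11).
  i = 5 (α = 4): (4−3)(4−2)(4−9)(4−6) = 1·2·(−5)·(−2) = 20 ≡ 9, so v_5 = 9^{−1} = 5 (mod 11).
  v = [3, 1, 4, 9, 5].
Step 2: syndromes of r = [7, 0, 7, 6, 3] (all sums mod 11).
  S_0 = Σ v_i r_i = 3·7 + 1·0 + 4·7 + 9·6 + 5·3 = 118 ≡ 8.
  S_1 = Σ v_i α_i r_i = 3·3·7 + 1·2·0 + 4·9·7 + 9·6·6 + 5·4·3 = 699 ≡ 6.
  α_i^2 mod 11 = [9, 4, 4, 3, 5].
  S_2 = Σ v_i α_i^2 r_i = 3·9·7 + 1·4·0 + 4·4·7 + 9·3·6 + 5·5·3 = 538 ≡ 10.
  S = (8, 6, 10) ≠ 0, so r is not a codeword (an error is present).
Step 3: locate the error. For a single error e at position i, S_ℓ = v_i·e·α_i^ℓ, so α_err = S_1/S_0.
  S_0^{−1} = 8^{−1} = 7 (mod 11), so α_err = 6·7 = 42 ≡ 9 = α_3. Error position i = 3.
  Consistency check: S_2/S_1 = 10·2 = 20 ≡ 9 = α_err ✓ (single-error assumption holds).
Step 4: error magnitude e = S_0/v_3 = S_0·∏_{j≠3}(α_3 − α_j) = 8·3 = 24 ≡ 2 (mod 11).
Step 5: correct position 3: c_3 = r_3 − e = 7 − 2 ≡ 5 (mod 11). Hence c = [7, 0, 5, 6, 3].
  Check: interpolating c through the α_i gives m(x) = 8 + 7·x (degree < 2) with m(α_i) = c_i for every i, so c is indeed a codeword.


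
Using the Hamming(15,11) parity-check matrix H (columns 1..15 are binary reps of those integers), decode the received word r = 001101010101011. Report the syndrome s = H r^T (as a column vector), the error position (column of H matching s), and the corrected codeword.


s = (1, 1, 1, 0)^T, error position = 14, corrected codeword c = 001101010101001

Compute s = H r^T mod 2 one row at a time:
  s_1 = 1 + 0 + 1 + 0 + 1 + 0 + 1 + 1 = 5 ≡ 1 (mod 2).
  s_2 = 1 + 0 + 1 + 0 + 1 + 0 + 1 + 1 = 5 ≡ 1 (mod 2).
  s_3 = 0 + 1 + 1 + 0 + 1 + 0 + 1 + 1 = 5 ≡ 1 (mod 2).
  s_4 = 0 + 1 + 0 + 0 + 0 + 0 + 0 + 1 = 2 ≡ 0 (mod 2).
s = (1, 1, 1, 0)^T — this equals column 14 of H (binary 1110), so error is at position 14.
Correct: flip bit 14 of r = 001101010101011 to get c = 001101010101001.


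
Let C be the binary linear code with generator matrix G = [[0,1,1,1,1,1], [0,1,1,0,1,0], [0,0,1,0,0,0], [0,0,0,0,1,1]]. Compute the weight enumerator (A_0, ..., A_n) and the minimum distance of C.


Weight distribution: A_0 = 1, A_1 = 1, A_2 = 6, A_3 = 6, A_4 = 1, A_5 = 1. Minimum distance d = 1.

Enumerate all 2^4 = 16 messages m ∈ F_2^4.
For each, compute codeword c = mG in F_2^6, then tally its weight.
  m = 0000 → c = 000000, weight = 0.
  m = 1000 → c = 011111, weight = 5.
  m = 0100 → c = 011010, weight = 3.
  m = 1100 → c = 000101, weight = 2.
  m = 0010 → c = 001000, weight = 1.
  m = 1010 → c = 010111, weight = 4.
  m = 0110 → c = 010010, weight = 2.
  m = 1110 → c = 001101, weight = 3.
  m = 0001 → c = 000011, weight = 2.
  m = 1001 → c = 011100, weight = 3.
  m = 0101 → c = 011001, weight = 3.
  m = 1101 → c = 000110, weight = 2.
  m = 0011 → c = 001011, weight = 3.
  m = 1011 → c = 010100, weight = 2.
  m = 0111 → c = 010001, weight = 2.
  m = 1111 → c = 001110, weight = 3.
Tally weights:
  weight 0: 1 codewords.
  weight 1: 1 codewords.
  weight 2: 6 codewords.
  weight 3: 6 codewords.
  weight 4: 1 codewords.
  weight 5: 1 codewords.
Minimum distance d = smallest w > 0 with A_w > 0 = 1.
Sanity: Σ A_w = 16 = 2^4 = 16 ✓.


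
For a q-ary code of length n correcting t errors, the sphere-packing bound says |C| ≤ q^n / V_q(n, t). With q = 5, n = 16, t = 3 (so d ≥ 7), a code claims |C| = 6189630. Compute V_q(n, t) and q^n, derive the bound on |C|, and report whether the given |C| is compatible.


V_q(n, t) = 37825, q^n = 152587890625, Hamming bound = 4034048, |C| = 6189630 > bound (violated).

Step 1: Compute V_q(n, t) = Σ_{j=0}^3 C(n, j) (q−1)^j.
  j = 0: C(16,0)·(4)^0 = 1·1 = 1.
  j = 1: C(16,1)·(4)^1 = 16·4 = 64.
  j = 2: C(16,2)·(4)^2 = 120·16 = 1920.
  j = 3: C(16,3)·(4)^3 = 560·64 = 35840.
  V_q(n, t) = 1 + 64 + 1920 + 35840 = 37825.
Step 2: q^n = 5^16 = 152587890625.
Step 3: Hamming bound ⌊q^n / V_q(n,t)⌋ = ⌊152587890625/37825⌋ = 4034048.
Step 4: Compare |C| = 6189630 to 4034048: violated.
The claimed |C| lies above the Hamming bound, so no 5-ary code of length 16 with d ≥ 7 can have 6189630 codewords.


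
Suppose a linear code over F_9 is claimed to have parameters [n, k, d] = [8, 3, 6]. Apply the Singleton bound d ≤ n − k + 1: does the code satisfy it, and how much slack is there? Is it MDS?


Singleton RHS = n − k + 1 = 6, slack = 0, bound satisfied, MDS.

Singleton bound: d ≤ n − k + 1.
Here n = 8, k = 3, so n − k + 1 = 6.
Given d = 6, check d ≤ 6: YES.
Slack = (n − k + 1) − d = 0.
The code is MDS (slack = 0).
Description: the claimed parameters are [8, 3, 6]_9; such a code would be MDS (meets Singleton bound).


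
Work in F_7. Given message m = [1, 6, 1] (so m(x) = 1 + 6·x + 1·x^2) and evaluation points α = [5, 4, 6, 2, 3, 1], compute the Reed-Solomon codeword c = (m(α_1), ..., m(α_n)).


c = [0, 6, 3, 3, 0, 1]

Message polynomial: m(x) = 1 + 6·x + 1·x^2 (mod 7).
For each evaluation point α_i, compute m(α_i) mod 7:
  α_1 = 5: Horner steps 1 → 4 → 0, so m(5) = 0.
  α_2 = 4: Horner steps 1 → 3 → 6, so m(4) = 6.
  α_3 = 6: Horner steps 1 → 5 → 3, so m(6) = 3.
  α_4 = 2: Horner steps 1 → 1 → 3, so m(2) = 3.
  α_5 = 3: Horner steps 1 → 2 → 0, so m(3) = 0.
  α_6 = 1: Horner steps 1 → 0 → 1, so m(1) = 1.
Codeword c = [0, 6, 3, 3, 0, 1] ∈ F_7^6.


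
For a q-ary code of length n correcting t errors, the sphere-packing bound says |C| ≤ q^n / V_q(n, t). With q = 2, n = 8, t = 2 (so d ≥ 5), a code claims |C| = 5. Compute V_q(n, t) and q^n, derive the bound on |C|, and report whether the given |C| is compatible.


V_q(n, t) = 37, q^n = 256, Hamming bound = 6, |C| = 5 ≤ bound (satisfied).

Step 1: Compute V_q(n, t) = Σ_{j=0}^2 C(n, j) (q−1)^j.
  j = 0: C(8,0)·(1)^0 = 1·1 = 1.
  j = 1: C(8,1)·(1)^1 = 8·1 = 8.
  j = 2: C(8,2)·(1)^2 = 28·1 = 28.
  V_q(n, t) = 1 + 8 + 28 = 37.
Step 2: q^n = 2^8 = 256.
Step 3: Hamming bound ⌊q^n / V_q(n,t)⌋ = ⌊256/37⌋ = 6.
Step 4: Compare |C| = 5 to 6: satisfied.
The claimed |C| lies below the Hamming bound.


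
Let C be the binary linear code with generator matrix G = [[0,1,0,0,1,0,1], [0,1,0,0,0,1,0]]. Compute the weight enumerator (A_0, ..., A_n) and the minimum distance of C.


Weight distribution: A_0 = 1, A_2 = 1, A_3 = 2. Minimum distance d = 2.

Enumerate all 2^2 = 4 messages m ∈ F_2^2.
For each, compute codeword c = mG in F_2^7, then tally its weight.
  m = 00 → c = 0000000, weight = 0.
  m = 10 → c = 0100101, weight = 3.
  m = 01 → c = 0100010, weight = 2.
  m = 11 → c = 0000111, weight = 3.
Tally weights:
  weight 0: 1 codewords.
  weight 2: 1 codewords.
  weight 3: 2 codewords.
Minimum distance d = smallest w > 0 with A_w > 0 = 2.
Sanity: Σ A_w = 4 = 2^2 = 4 ✓.


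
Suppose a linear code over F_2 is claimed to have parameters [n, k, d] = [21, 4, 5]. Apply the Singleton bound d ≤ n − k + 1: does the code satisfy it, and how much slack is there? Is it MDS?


Singleton RHS = n − k + 1 = 18, slack = 13, bound satisfied, not MDS.

Singleton bound: d ≤ n − k + 1.
Here n = 21, k = 4, so n − k + 1 = 18.
Given d = 5, check d ≤ 18: YES.
Slack = (n − k + 1) − d = 13.
The code is NOT MDS (slack = 13 > 0).
Description: the claimed parameters are [21, 4, 5]_2; such a code would be non-MDS.
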